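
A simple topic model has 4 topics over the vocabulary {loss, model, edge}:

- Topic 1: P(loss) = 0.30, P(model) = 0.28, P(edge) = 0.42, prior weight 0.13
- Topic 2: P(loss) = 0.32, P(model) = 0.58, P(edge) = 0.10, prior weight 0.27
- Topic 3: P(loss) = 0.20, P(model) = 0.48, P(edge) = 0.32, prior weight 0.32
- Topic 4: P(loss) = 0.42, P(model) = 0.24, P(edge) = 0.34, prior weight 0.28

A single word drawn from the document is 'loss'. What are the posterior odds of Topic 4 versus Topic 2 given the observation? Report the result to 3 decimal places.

1.361

The posterior odds equal the prior odds times the likelihood ratio: (P(Z=i)/P(Z=j))·(f_i(x)/f_j(x)).
Evaluate each component's likelihood at the observed value:
  f_1 = 0.3
  f_2 = 0.32
  f_3 = 0.2
  f_4 = 0.42
Odds = (0.28/0.27) × (0.42/0.32) = 1.03704 × 1.3125 ≈ 1.361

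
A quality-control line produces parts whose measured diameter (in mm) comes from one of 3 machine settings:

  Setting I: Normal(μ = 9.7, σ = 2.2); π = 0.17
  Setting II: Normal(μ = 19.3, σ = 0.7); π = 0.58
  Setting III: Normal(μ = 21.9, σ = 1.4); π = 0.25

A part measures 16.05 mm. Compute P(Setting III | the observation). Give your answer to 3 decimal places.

0.023

The responsibility of component k is π_k f_k(x) divided by Σ_j π_j f_j(x).
Component likelihoods at x = 16.05 mm:
  p_I = 0.00281458
  p_II = 1.18839e-05
  p_III = 4.60566e-05
Unnormalised posteriors:
  π_I·p_I = 0.17 × 0.00281458 = 0.000478478
  π_II·p_II = 0.58 × 1.18839e-05 = 6.89267e-06
  π_III·p_III = 0.25 × 4.60566e-05 = 1.15141e-05
Normaliser: 0.000478478 + 6.89267e-06 + 1.15141e-05 = 0.000496885
P(Setting III | x) = 1.15141e-05 / 0.000496885 ≈ 0.023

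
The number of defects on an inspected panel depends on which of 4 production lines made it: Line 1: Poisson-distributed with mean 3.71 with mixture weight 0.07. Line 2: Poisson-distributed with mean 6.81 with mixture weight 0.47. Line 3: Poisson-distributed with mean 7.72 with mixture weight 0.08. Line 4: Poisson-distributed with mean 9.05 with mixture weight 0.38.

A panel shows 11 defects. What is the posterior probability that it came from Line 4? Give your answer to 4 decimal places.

0.6062

The responsibility of component k is π_k f_k(x) divided by Σ_j π_j f_j(x).
Component likelihoods at x = 11 defects:
  L_1 = 0.00112389
  L_2 = 0.0403568
  L_3 = 0.0645478
  L_4 = 0.0980875
Multiply by the mixture weights:
  π_1·L_1 = 0.07 × 0.00112389 = 7.86725e-05
  π_2·L_2 = 0.47 × 0.0403568 = 0.0189677
  π_3·L_3 = 0.08 × 0.0645478 = 0.00516382
  π_4·L_4 = 0.38 × 0.0980875 = 0.0372732
Marginal: 7.86725e-05 + 0.0189677 + 0.00516382 + 0.0372732 = 0.0614834
P(Line 4 | the observation) ≈ 0.6062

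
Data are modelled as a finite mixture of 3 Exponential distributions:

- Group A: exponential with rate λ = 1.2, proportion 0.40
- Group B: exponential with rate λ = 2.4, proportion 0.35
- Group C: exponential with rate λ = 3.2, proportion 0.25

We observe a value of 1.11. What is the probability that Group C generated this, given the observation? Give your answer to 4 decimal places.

Apply Bayes' rule: the posterior for each component is proportional to its prior times its likelihood at x.
Exponential densities:
  L_A = 0.316739
  L_B = 0.167206
  L_C = 0.0917352
Unnormalised posteriors:
  P(Z=A)·L_A = 0.40 × 0.316739 = 0.126695
  P(Z=B)·L_B = 0.35 × 0.167206 = 0.0585219
  P(Z=C)·L_C = 0.25 × 0.0917352 = 0.0229338
Evidence: 0.126695 + 0.0585219 + 0.0229338 = 0.208151
P(Group C | 1.11) ≈ 0.1102

0.1102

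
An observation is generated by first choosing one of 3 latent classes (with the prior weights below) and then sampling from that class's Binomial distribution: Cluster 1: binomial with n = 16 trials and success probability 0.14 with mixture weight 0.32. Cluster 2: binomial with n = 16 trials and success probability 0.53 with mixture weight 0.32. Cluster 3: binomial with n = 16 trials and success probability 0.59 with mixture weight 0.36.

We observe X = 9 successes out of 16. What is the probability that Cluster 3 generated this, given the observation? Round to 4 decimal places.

0.5316

Posterior ∝ prior × likelihood, so P(k | x) ∝ π_k f_k(x); normalise over all components.
Component likelihoods at x = 9 successes out of 16:
  p_1 = C(16,9)·0.14^9·0.86^7 = 11440·2.0661e-08·0.347928 = 8.2237e-05
  p_2 = C(16,9)·0.53^9·0.47^7 = 11440·0.00329976·0.00506623 = 0.191247
  p_3 = C(16,9)·0.59^9·0.41^7 = 11440·0.008663·0.00194754 = 0.193011
Multiply by the mixture weights:
  π_1·p_1 = 0.32 × 8.2237e-05 = 2.63159e-05
  π_2·p_2 = 0.32 × 0.191247 = 0.0611989
  π_3·p_3 = 0.36 × 0.193011 = 0.0694838
Marginal: 2.63159e-05 + 0.0611989 + 0.0694838 = 0.130709
So the posterior for Cluster 3 is 0.0694838 / 0.130709 ≈ 0.5316.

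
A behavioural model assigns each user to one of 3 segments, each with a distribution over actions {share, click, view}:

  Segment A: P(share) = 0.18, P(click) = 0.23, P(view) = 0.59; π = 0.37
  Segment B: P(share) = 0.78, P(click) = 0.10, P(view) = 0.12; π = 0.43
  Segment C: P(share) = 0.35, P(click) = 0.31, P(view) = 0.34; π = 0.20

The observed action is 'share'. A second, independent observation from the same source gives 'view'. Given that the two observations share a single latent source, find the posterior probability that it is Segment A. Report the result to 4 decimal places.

The responsibility of component k is π_k f_k(x) divided by Σ_j π_j f_j(x).
Since both observations come from the same component, the likelihood for component k is f_k(x₁)·f_k(x₂).
  p_A = [P(share | comp) = 0.18] × [0.59] = 0.1062
  p_B = [P(share | comp) = 0.78] × [0.12] = 0.0936
  p_C = [P(share | comp) = 0.35] × [0.34] = 0.119
Prior × likelihood for each component:
  π_A·p_A = 0.37 × 0.1062 = 0.039294
  π_B·p_B = 0.43 × 0.0936 = 0.040248
  π_C·p_C = 0.20 × 0.119 = 0.0238
Marginal: 0.039294 + 0.040248 + 0.0238 = 0.103342
Responsibility of Segment A: 0.039294 / 0.103342 ≈ 0.3802

0.3802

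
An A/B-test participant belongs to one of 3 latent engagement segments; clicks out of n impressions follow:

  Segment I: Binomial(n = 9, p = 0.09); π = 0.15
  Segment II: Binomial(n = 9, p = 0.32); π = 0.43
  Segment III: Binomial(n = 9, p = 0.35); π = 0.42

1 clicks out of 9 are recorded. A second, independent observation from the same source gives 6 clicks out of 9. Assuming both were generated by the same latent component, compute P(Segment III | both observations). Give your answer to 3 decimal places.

Apply Bayes' rule: the posterior for each component is proportional to its prior times its likelihood at x.
Since both observations come from the same component, the likelihood for component k is f_k(x₁)·f_k(x₂).
  L_I = [C(9,1)·0.09^1·0.91^8 = 9·0.09·0.470253 = 0.380905] × [3.36402e-05] = 1.28137e-05
  L_II = [C(9,1)·0.32^1·0.68^8 = 9·0.32·0.0457163 = 0.131663] × [0.02836] = 0.00373396
  L_III = [C(9,1)·0.35^1·0.65^8 = 9·0.35·0.0318645 = 0.100373] × [0.042406] = 0.00425643
Prior × likelihood for each component:
  P(Z=I)·L_I = 0.15 × 1.28137e-05 = 1.92206e-06
  P(Z=II)·L_II = 0.43 × 0.00373396 = 0.0016056
  P(Z=III)·L_III = 0.42 × 0.00425643 = 0.0017877
Normaliser: 1.92206e-06 + 0.0016056 + 0.0017877 = 0.00339522
P(Segment III | x) = 0.0017877 / 0.00339522 ≈ 0.527

0.527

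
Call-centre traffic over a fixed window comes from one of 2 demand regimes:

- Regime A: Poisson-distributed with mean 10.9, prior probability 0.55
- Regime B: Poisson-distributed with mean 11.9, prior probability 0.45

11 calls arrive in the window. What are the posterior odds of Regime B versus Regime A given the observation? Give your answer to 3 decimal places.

0.790

Only the two components matter; the odds are (π_i f_i(x)) / (π_j f_j(x)).
Evaluate each component's likelihood at the observed value:
  p_A = e^(−10.9)·10.9^11/11! = 0.119323
  p_B = e^(−11.9)·11.9^11/11! = 0.115281
0.0518763 / 0.0656279 ≈ 0.790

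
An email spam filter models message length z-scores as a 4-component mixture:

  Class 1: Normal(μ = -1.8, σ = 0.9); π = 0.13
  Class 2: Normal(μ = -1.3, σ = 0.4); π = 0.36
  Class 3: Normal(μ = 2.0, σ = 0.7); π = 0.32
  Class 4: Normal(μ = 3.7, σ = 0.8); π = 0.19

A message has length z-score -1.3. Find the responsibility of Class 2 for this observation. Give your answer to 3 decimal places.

Posterior ∝ prior × likelihood, so P(k | x) ∝ π_k f_k(x); normalise over all components.
Evaluate each component's likelihood at the observed value:
  L_1 = 0.37988
  L_2 = 0.997356
  L_3 = 8.50796e-06
  L_4 = 1.6425e-09
Prior × likelihood for each component:
  π_1·L_1 = 0.13 × 0.37988 = 0.0493844
  π_2·L_2 = 0.36 × 0.997356 = 0.359048
  π_3·L_3 = 0.32 × 8.50796e-06 = 2.72255e-06
  π_4·L_4 = 0.19 × 1.6425e-09 = 3.12075e-10
Evidence: 0.0493844 + 0.359048 + 2.72255e-06 + 3.12075e-10 = 0.408435
Responsibility of Class 2: 0.359048 / 0.408435 ≈ 0.879

0.879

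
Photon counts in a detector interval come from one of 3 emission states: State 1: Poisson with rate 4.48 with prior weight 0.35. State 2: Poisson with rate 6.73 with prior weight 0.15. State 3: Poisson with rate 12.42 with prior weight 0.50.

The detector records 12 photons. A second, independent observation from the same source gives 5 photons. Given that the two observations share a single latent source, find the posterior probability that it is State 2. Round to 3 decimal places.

0.403

Posterior ∝ prior × likelihood, so P(k | x) ∝ P(Z=k) f_k(x); normalise over all components.
Since both observations come from the same component, the likelihood for component k is f_k(x₁)·f_k(x₂).
  p_1 = [0.00154654] × [0.170439] = 0.00026359
  p_2 = [0.0215299] × [0.137433] = 0.00295893
  p_3 = [0.113549] × [0.00994236] = 0.00112895
Weight by the priors:
  P(Z=1)·p_1 = 0.35 × 0.00026359 = 9.22566e-05
  P(Z=2)·p_2 = 0.15 × 0.00295893 = 0.000443839
  P(Z=3)·p_3 = 0.50 × 0.00112895 = 0.000564474
Marginal: 9.22566e-05 + 0.000443839 + 0.000564474 = 0.00110057
P(State 2 | x₁,x₂) = 0.000443839 / 0.00110057 ≈ 0.403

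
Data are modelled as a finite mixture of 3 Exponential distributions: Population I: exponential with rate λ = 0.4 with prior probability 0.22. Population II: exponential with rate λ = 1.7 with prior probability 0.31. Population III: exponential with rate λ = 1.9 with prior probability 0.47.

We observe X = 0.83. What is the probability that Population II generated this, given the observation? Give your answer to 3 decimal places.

The responsibility of component k is w_k f_k(x) divided by Σ_j w_j f_j(x).
Evaluate each component's likelihood at the observed value:
  L_I = 0.4·e^(−0.4·0.83) = 0.4·e^(−0.3320) = 0.286995
  L_II = 1.7·e^(−1.7·0.83) = 1.7·e^(−1.4110) = 0.414629
  L_III = 1.9·e^(−1.9·0.83) = 1.9·e^(−1.5770) = 0.392529
Weight by the priors:
  w_I·L_I = 0.22 × 0.286995 = 0.0631389
  w_II·L_II = 0.31 × 0.414629 = 0.128535
  w_III·L_III = 0.47 × 0.392529 = 0.184488
Evidence: 0.0631389 + 0.128535 + 0.184488 = 0.376162
So the posterior for Population II is 0.128535 / 0.376162 ≈ 0.342.

0.342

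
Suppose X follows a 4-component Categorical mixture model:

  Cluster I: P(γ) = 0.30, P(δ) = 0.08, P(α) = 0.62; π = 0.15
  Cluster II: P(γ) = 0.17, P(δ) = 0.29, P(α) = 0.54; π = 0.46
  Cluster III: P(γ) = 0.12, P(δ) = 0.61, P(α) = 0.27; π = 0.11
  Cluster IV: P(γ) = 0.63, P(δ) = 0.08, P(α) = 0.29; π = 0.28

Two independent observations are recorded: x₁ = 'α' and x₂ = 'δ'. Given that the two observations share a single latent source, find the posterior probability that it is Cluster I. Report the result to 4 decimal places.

Apply Bayes' rule: the posterior for each component is proportional to its prior times its likelihood at x.
Since both observations come from the same component, the likelihood for component k is f_k(x₁)·f_k(x₂).
  L_I = [0.62] × [0.08] = 0.0496
  L_II = [0.54] × [0.29] = 0.1566
  L_III = [0.27] × [0.61] = 0.1647
  L_IV = [0.29] × [0.08] = 0.0232
Unnormalised posteriors:
  w_I·L_I = 0.15 × 0.0496 = 0.00744
  w_II·L_II = 0.46 × 0.1566 = 0.072036
  w_III·L_III = 0.11 × 0.1647 = 0.018117
  w_IV·L_IV = 0.28 × 0.0232 = 0.006496
Denominator: 0.00744 + 0.072036 + 0.018117 + 0.006496 = 0.104089
Responsibility of Cluster I: 0.00744 / 0.104089 ≈ 0.0715

0.0715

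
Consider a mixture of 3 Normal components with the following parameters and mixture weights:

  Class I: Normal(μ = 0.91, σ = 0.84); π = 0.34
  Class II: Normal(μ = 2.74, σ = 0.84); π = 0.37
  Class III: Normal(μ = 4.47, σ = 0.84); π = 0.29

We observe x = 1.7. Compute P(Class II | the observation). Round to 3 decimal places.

0.439

Posterior ∝ prior × likelihood, so P(k | x) ∝ P(Z=k) f_k(x); normalise over all components.
Normal densities:
  f_I = (1/(0.84·√(2π)))·exp(−(1.7−0.91)²/(2·0.84²)) = 0.474931·exp(-0.44225) = 0.305186
  f_II = (1/(0.84·√(2π)))·exp(−(1.7−2.74)²/(2·0.84²)) = 0.474931·exp(-0.76644) = 0.220684
  f_III = (1/(0.84·√(2π)))·exp(−(1.7−4.47)²/(2·0.84²)) = 0.474931·exp(-5.43715) = 0.00206685
Weight by the priors:
  P(Z=I)·f_I = 0.34 × 0.305186 = 0.103763
  P(Z=II)·f_II = 0.37 × 0.220684 = 0.081653
  P(Z=III)·f_III = 0.29 × 0.00206685 = 0.000599386
Normaliser: 0.103763 + 0.081653 + 0.000599386 = 0.186016
Responsibility of Class II: 0.081653 / 0.186016 ≈ 0.439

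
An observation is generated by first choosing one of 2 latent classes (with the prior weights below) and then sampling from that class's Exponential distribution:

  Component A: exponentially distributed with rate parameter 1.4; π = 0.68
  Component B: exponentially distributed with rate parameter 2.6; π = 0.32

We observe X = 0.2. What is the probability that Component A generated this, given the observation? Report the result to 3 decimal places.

By Bayes' theorem, P(k | x) = π_k f_k(x) / Σ_j π_j f_j(x).
Component likelihoods at x = 0.2:
  L_A = 1.0581
  L_B = 1.54575
Weight by the priors:
  π_A·L_A = 0.68 × 1.0581 = 0.719506
  π_B·L_B = 0.32 × 1.54575 = 0.494641
Normaliser: 0.719506 + 0.494641 = 1.21415
So the posterior for Component A is 0.719506 / 1.21415 ≈ 0.593.

0.593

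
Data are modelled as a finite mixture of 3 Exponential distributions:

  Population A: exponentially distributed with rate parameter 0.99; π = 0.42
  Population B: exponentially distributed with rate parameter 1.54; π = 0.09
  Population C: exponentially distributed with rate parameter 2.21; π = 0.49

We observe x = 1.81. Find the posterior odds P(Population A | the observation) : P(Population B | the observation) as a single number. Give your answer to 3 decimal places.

Posterior odds = (π_i f_i(x)) / (π_j f_j(x)); the normalising sum cancels.
Evaluate each component's likelihood at the observed value:
  L_A = 0.164977
  L_B = 0.0948349
  L_C = 0.0404735
0.0692903 / 0.00853514 ≈ 8.118

8.118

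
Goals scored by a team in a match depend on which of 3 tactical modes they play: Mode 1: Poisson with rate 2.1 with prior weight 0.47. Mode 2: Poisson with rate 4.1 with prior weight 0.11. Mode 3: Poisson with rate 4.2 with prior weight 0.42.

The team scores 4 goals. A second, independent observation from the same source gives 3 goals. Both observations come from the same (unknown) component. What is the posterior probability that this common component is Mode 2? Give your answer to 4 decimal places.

0.1458

The responsibility of component k is P(Z=k) f_k(x) divided by Σ_j P(Z=j) f_j(x).
Since both observations come from the same component, the likelihood for component k is f_k(x₁)·f_k(x₂).
  p_1 = [0.099231] × [0.189011] = 0.0187558
  p_2 = [0.195127] × [0.190368] = 0.0371458
  p_3 = [0.194424] × [0.185165] = 0.0360005
Prior × likelihood for each component:
  P(Z=1)·p_1 = 0.47 × 0.0187558 = 0.00881523
  P(Z=2)·p_2 = 0.11 × 0.0371458 = 0.00408604
  P(Z=3)·p_3 = 0.42 × 0.0360005 = 0.0151202
Normaliser: 0.00881523 + 0.00408604 + 0.0151202 = 0.0280215
Responsibility of Mode 2: 0.00408604 / 0.0280215 ≈ 0.1458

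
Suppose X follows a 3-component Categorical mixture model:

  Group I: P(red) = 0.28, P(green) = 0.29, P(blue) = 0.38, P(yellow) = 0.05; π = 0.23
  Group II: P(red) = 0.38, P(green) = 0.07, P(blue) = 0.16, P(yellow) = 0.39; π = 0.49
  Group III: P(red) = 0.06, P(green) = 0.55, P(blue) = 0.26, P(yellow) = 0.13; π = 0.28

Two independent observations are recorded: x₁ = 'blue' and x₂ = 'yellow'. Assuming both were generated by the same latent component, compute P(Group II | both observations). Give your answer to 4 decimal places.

0.6885

Posterior ∝ prior × likelihood, so P(k | x) ∝ P(Z=k) f_k(x); normalise over all components.
Since both observations come from the same component, the likelihood for component k is f_k(x₁)·f_k(x₂).
  p_I = [P(blue | comp) = 0.38] × [0.05] = 0.019
  p_II = [P(blue | comp) = 0.16] × [0.39] = 0.0624
  p_III = [P(blue | comp) = 0.26] × [0.13] = 0.0338
Multiply by the mixture weights:
  P(Z=I)·p_I = 0.23 × 0.019 = 0.00437
  P(Z=II)·p_II = 0.49 × 0.0624 = 0.030576
  P(Z=III)·p_III = 0.28 × 0.0338 = 0.009464
Evidence: 0.00437 + 0.030576 + 0.009464 = 0.04441
So the posterior for Group II is 0.030576 / 0.04441 ≈ 0.6885.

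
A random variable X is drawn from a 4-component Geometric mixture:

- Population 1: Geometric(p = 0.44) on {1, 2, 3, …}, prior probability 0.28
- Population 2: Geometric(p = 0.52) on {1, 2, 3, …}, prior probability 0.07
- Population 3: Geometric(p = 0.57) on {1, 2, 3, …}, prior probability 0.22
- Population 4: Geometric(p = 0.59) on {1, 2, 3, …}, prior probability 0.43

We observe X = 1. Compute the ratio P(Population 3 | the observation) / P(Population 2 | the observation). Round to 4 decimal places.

Posterior odds = (w_i f_i(x)) / (w_j f_j(x)); the normalising sum cancels.
Evaluate each component's likelihood at the observed value:
  p_1 = 0.44
  p_2 = 0.52
  p_3 = 0.57
  p_4 = 0.59
Posterior odds = (w_3·p_3) / (w_2·p_2) = (0.22·0.57) / (0.07·0.52) = 0.1254 / 0.0364 ≈ 3.4451

3.4451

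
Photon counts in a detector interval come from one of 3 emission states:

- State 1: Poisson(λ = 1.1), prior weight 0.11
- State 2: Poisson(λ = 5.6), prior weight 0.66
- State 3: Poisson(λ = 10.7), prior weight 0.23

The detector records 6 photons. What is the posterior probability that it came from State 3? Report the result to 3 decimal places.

The responsibility of component k is π_k f_k(x) divided by Σ_j π_j f_j(x).
Evaluate each component's likelihood at the observed value:
  p_1 = e^(−1.1)·1.1^6/6! = 0.00081903
  p_2 = e^(−5.6)·5.6^6/6! = 0.158397
  p_3 = e^(−10.7)·10.7^6/6! = 0.0469915
Weight by the priors:
  π_1·p_1 = 0.11 × 0.00081903 = 9.00933e-05
  π_2·p_2 = 0.66 × 0.158397 = 0.104542
  π_3·p_3 = 0.23 × 0.0469915 = 0.010808
Denominator: 9.00933e-05 + 0.104542 + 0.010808 = 0.11544
So the posterior for State 3 is 0.010808 / 0.11544 ≈ 0.094.

0.094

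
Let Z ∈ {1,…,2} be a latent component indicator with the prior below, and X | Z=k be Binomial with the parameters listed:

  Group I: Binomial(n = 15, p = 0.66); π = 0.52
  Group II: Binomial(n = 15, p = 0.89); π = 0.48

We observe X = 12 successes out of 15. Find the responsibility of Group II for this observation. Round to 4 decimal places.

P(component k | x) = w_k·f_k(x) / marginal(x), where marginal(x) = Σ_j w_j·f_j(x).
Component likelihoods at x = 12 successes out of 15:
  f_I = C(15,12)·0.66^12·0.34^3 = 455·0.00683168·0.039304 = 0.122173
  f_II = C(15,12)·0.89^12·0.11^3 = 455·0.24699·0.001331 = 0.149579
Prior × likelihood for each component:
  w_I·f_I = 0.52 × 0.122173 = 0.06353
  w_II·f_II = 0.48 × 0.149579 = 0.0717977
Evidence: 0.06353 + 0.0717977 = 0.135328
P(Group II | data) = 0.0717977 / 0.135328 ≈ 0.5305

0.5305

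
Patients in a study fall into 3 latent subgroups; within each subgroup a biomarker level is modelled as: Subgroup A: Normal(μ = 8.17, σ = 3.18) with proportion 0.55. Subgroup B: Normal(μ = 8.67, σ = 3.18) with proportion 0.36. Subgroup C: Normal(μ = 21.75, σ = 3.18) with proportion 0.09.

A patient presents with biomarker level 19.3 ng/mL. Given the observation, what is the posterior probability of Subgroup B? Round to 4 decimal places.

0.0194

Apply Bayes' rule: the posterior for each component is proportional to its prior times its likelihood at x.
Evaluate each component's likelihood at the observed value:
  p_A = 0.000274429
  p_B = 0.000469958
  p_C = 0.0932372
Prior × likelihood for each component:
  w_A·p_A = 0.55 × 0.000274429 = 0.000150936
  w_B·p_B = 0.36 × 0.000469958 = 0.000169185
  w_C·p_C = 0.09 × 0.0932372 = 0.00839135
Evidence: 0.000150936 + 0.000169185 + 0.00839135 = 0.00871147
P(Subgroup B | the observation) ≈ 0.0194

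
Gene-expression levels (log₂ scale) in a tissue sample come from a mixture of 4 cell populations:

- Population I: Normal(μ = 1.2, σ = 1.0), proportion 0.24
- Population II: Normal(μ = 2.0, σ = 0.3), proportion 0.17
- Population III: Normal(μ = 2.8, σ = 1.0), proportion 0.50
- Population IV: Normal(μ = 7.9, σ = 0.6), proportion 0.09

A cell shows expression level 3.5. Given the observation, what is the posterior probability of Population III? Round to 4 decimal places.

0.9583

Posterior ∝ prior × likelihood, so P(k | x) ∝ π_k f_k(x); normalise over all components.
Evaluate each component's likelihood at the observed value:
  f_I = (1/(1.0·√(2π)))·exp(−(3.5−1.2)²/(2·1.0²)) = 0.398942·exp(-2.64500) = 0.028327
  f_II = (1/(0.3·√(2π)))·exp(−(3.5−2.0)²/(2·0.3²)) = 1.329808·exp(-12.50000) = 4.95573e-06
  f_III = (1/(1.0·√(2π)))·exp(−(3.5−2.8)²/(2·1.0²)) = 0.398942·exp(-0.24500) = 0.312254
  f_IV = (1/(0.6·√(2π)))·exp(−(3.5−7.9)²/(2·0.6²)) = 0.664904·exp(-26.88889) = 1.39657e-12
Prior × likelihood for each component:
  π_I·f_I = 0.24 × 0.028327 = 0.00679849
  π_II·f_II = 0.17 × 4.95573e-06 = 8.42474e-07
  π_III·f_III = 0.50 × 0.312254 = 0.156127
  π_IV·f_IV = 0.09 × 1.39657e-12 = 1.25691e-13
Normaliser: 0.00679849 + 8.42474e-07 + 0.156127 + 1.25691e-13 = 0.162926
P(Population III | 3.5) ≈ 0.9583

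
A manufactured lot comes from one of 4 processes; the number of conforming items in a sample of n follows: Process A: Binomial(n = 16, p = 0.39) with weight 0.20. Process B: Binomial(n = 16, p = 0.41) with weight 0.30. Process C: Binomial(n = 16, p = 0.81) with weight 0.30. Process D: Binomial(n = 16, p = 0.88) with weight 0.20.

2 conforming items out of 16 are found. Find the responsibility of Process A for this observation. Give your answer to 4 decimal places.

0.4903

Apply Bayes' rule: the posterior for each component is proportional to its prior times its likelihood at x.
Binomial probabilities:
  f_A = 0.0180272
  f_B = 0.0124933
  f_C = 6.29074e-09
  f_D = 1.19312e-11
Unnormalised posteriors:
  π_A·f_A = 0.20 × 0.0180272 = 0.00360544
  π_B·f_B = 0.30 × 0.0124933 = 0.00374799
  π_C·f_C = 0.30 × 6.29074e-09 = 1.88722e-09
  π_D·f_D = 0.20 × 1.19312e-11 = 2.38624e-12
Marginal: 0.00360544 + 0.00374799 + 1.88722e-09 + 2.38624e-12 = 0.00735343
P(Process A | the observation) ≈ 0.4903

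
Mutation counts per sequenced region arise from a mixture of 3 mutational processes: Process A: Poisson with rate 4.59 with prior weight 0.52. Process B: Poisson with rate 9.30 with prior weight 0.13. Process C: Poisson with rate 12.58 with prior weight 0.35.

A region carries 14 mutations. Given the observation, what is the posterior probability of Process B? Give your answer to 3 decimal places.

0.125

The responsibility of component k is w_k f_k(x) divided by Σ_j w_j f_j(x).
Evaluate each component's likelihood at the observed value:
  p_A = e^(−4.59)·4.59^14/14! = 0.000214564
  p_B = e^(−9.30)·9.30^14/14! = 0.0379677
  p_C = e^(−12.58)·12.58^14/14! = 0.0981061
Unnormalised posteriors:
  w_A·p_A = 0.52 × 0.000214564 = 0.000111573
  w_B·p_B = 0.13 × 0.0379677 = 0.0049358
  w_C·p_C = 0.35 × 0.0981061 = 0.0343371
Sum: 0.000111573 + 0.0049358 + 0.0343371 = 0.0393845
Responsibility of Process B: 0.0049358 / 0.0393845 ≈ 0.125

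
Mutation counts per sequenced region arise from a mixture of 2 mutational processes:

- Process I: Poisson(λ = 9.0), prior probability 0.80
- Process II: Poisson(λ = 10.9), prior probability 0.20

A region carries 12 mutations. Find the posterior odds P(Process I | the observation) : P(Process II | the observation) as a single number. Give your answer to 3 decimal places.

Only the two components matter; the odds are (π_i f_i(x)) / (π_j f_j(x)).
Evaluate each component's likelihood at the observed value:
  p_I = 0.072765
  p_II = 0.108385
0.058212 / 0.0216771 ≈ 2.685

2.685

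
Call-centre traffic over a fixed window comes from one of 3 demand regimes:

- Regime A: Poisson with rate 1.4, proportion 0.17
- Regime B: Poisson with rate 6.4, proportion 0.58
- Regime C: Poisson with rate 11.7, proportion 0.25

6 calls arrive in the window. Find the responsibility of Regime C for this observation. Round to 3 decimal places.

0.074

P(component k | x) = P(Z=k)·f_k(x) / marginal(x), where marginal(x) = Σ_j P(Z=j)·f_j(x).
Poisson probabilities:
  p_A = e^(−1.4)·1.4^6/6! = 0.00257883
  p_B = e^(−6.4)·6.4^6/6! = 0.158585
  p_C = e^(−11.7)·11.7^6/6! = 0.0295486
Multiply by the mixture weights:
  P(Z=A)·p_A = 0.17 × 0.00257883 = 0.000438402
  P(Z=B)·p_B = 0.58 × 0.158585 = 0.0919794
  P(Z=C)·p_C = 0.25 × 0.0295486 = 0.00738716
Evidence: 0.000438402 + 0.0919794 + 0.00738716 = 0.099805
P(Regime C | x) = 0.00738716 / 0.099805 ≈ 0.074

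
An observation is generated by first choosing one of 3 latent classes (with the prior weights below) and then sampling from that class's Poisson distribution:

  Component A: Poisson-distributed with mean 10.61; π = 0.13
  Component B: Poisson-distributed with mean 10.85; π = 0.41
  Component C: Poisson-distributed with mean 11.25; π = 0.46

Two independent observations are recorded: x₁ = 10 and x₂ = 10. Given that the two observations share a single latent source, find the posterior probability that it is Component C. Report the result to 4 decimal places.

Apply Bayes' rule: the posterior for each component is proportional to its prior times its likelihood at x.
Since both observations come from the same component, the likelihood for component k is f_k(x₁)·f_k(x₂).
  L_A = [0.122893] × [0.122893] = 0.0151026
  L_B = [0.120904] × [0.120904] = 0.0146177
  L_C = [0.116399] × [0.116399] = 0.0135487
Weight by the priors:
  P(Z=A)·L_A = 0.13 × 0.0151026 = 0.00196334
  P(Z=B)·L_B = 0.41 × 0.0146177 = 0.00599325
  P(Z=C)·L_C = 0.46 × 0.0135487 = 0.00623242
Normaliser: 0.00196334 + 0.00599325 + 0.00623242 = 0.014189
P(Component C | x₁, x₂) ≈ 0.4392

0.4392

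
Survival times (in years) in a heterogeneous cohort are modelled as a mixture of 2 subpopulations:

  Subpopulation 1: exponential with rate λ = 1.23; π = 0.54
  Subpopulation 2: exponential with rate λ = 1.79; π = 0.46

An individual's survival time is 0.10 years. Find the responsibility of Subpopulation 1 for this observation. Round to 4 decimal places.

0.4604

The responsibility of component k is P(Z=k) f_k(x) divided by Σ_j P(Z=j) f_j(x).
Evaluate each component's likelihood at the observed value:
  f_1 = 1.23·e^(−1.23·0.10) = 1.23·e^(−0.1230) = 1.08764
  f_2 = 1.79·e^(−1.79·0.10) = 1.79·e^(−0.1790) = 1.49663
Prior × likelihood for each component:
  P(Z=1)·f_1 = 0.54 × 1.08764 = 0.587328
  P(Z=2)·f_2 = 0.46 × 1.49663 = 0.68845
Marginal: 0.587328 + 0.68845 = 1.27578
So the posterior for Subpopulation 1 is 0.587328 / 1.27578 ≈ 0.4604.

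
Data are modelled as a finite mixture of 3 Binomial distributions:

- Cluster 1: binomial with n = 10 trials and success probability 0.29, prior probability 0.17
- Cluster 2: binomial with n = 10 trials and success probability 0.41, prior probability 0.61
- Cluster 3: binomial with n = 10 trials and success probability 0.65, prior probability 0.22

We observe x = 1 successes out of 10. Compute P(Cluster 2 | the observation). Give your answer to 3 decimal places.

0.488

Apply Bayes' rule: the posterior for each component is proportional to its prior times its likelihood at x.
Evaluate each component's likelihood at the observed value:
  p_1 = C(10,1)·0.29^1·0.71^9 = 10·0.29·0.0458485 = 0.132961
  p_2 = C(10,1)·0.41^1·0.59^9 = 10·0.41·0.008663 = 0.0355183
  p_3 = C(10,1)·0.65^1·0.35^9 = 10·0.65·7.88156e-05 = 0.000512302
Multiply by the mixture weights:
  π_1·p_1 = 0.17 × 0.132961 = 0.0226033
  π_2·p_2 = 0.61 × 0.0355183 = 0.0216662
  π_3·p_3 = 0.22 × 0.000512302 = 0.000112706
Marginal: 0.0226033 + 0.0216662 + 0.000112706 = 0.0443822
P(Cluster 2 | data) ≈ 0.488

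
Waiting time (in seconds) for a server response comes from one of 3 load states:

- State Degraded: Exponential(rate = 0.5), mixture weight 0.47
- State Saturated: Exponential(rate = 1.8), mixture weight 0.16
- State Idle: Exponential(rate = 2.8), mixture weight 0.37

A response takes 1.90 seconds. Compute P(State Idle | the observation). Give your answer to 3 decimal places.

0.048

By Bayes' theorem, P(k | x) = π_k f_k(x) / Σ_j π_j f_j(x).
Exponential densities:
  L_Degraded = 0.5·e^(−0.5·1.90) = 0.5·e^(−0.9500) = 0.193371
  L_Saturated = 1.8·e^(−1.8·1.90) = 1.8·e^(−3.4200) = 0.0588824
  L_Idle = 2.8·e^(−2.8·1.90) = 2.8·e^(−5.3200) = 0.0136997
Unnormalised posteriors:
  π_Degraded·L_Degraded = 0.47 × 0.193371 = 0.0908841
  π_Saturated·L_Saturated = 0.16 × 0.0588824 = 0.00942118
  π_Idle·L_Idle = 0.37 × 0.0136997 = 0.00506889
Marginal: 0.0908841 + 0.00942118 + 0.00506889 = 0.105374
So the posterior for State Idle is 0.00506889 / 0.105374 ≈ 0.048.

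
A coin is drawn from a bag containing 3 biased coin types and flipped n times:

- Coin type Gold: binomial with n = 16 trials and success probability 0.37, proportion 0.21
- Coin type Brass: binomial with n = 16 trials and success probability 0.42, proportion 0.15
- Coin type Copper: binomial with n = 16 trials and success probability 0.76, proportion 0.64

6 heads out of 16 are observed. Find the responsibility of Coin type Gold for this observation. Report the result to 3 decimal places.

Posterior ∝ prior × likelihood, so P(k | x) ∝ w_k f_k(x); normalise over all components.
Evaluate each component's likelihood at the observed value:
  p_Gold = C(16,6)·0.37^6·0.63^10 = 8008·0.00256573·0.0098493 = 0.202367
  p_Brass = C(16,6)·0.42^6·0.58^10 = 8008·0.00548903·0.00430804 = 0.189365
  p_Copper = C(16,6)·0.76^6·0.24^10 = 8008·0.1927·6.34034e-07 = 0.000978404
Unnormalised posteriors:
  w_Gold·p_Gold = 0.21 × 0.202367 = 0.0424971
  w_Brass·p_Brass = 0.15 × 0.189365 = 0.0284048
  w_Copper·p_Copper = 0.64 × 0.000978404 = 0.000626178
Evidence: 0.0424971 + 0.0284048 + 0.000626178 = 0.071528
Responsibility of Coin type Gold: 0.0424971 / 0.071528 ≈ 0.594

0.594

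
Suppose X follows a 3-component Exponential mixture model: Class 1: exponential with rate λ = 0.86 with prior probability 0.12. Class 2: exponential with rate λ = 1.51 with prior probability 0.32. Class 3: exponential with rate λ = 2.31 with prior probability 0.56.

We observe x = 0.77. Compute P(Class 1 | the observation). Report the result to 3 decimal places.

By Bayes' theorem, P(k | x) = π_k f_k(x) / Σ_j π_j f_j(x).
Component likelihoods at x = 0.77:
  p_1 = 0.86·e^(−0.86·0.77) = 0.86·e^(−0.6622) = 0.443515
  p_2 = 1.51·e^(−1.51·0.77) = 1.51·e^(−1.1627) = 0.472088
  p_3 = 2.31·e^(−2.31·0.77) = 2.31·e^(−1.7787) = 0.390061
Unnormalised posteriors:
  π_1·p_1 = 0.12 × 0.443515 = 0.0532218
  π_2·p_2 = 0.32 × 0.472088 = 0.151068
  π_3·p_3 = 0.56 × 0.390061 = 0.218434
Evidence: 0.0532218 + 0.151068 + 0.218434 = 0.422724
So the posterior for Class 1 is 0.0532218 / 0.422724 ≈ 0.126.

0.126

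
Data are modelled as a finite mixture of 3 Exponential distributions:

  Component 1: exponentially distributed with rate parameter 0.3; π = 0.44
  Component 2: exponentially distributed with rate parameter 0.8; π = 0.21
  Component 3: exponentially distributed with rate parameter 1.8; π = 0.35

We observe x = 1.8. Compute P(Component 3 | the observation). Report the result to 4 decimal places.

By Bayes' theorem, P(k | x) = w_k f_k(x) / Σ_j w_j f_j(x).
Component likelihoods at x = 1.8:
  f_1 = 0.174824
  f_2 = 0.189542
  f_3 = 0.070495
Prior × likelihood for each component:
  w_1·f_1 = 0.44 × 0.174824 = 0.0769228
  w_2·f_2 = 0.21 × 0.189542 = 0.0398039
  w_3·f_3 = 0.35 × 0.070495 = 0.0246733
Sum: 0.0769228 + 0.0398039 + 0.0246733 = 0.1414
P(Component 3 | 1.8) ≈ 0.1745

0.1745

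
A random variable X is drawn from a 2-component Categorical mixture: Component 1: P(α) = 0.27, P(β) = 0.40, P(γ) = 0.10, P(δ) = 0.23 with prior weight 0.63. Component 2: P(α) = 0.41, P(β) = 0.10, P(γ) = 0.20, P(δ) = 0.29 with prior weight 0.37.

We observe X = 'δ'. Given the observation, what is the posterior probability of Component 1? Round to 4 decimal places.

0.5745

The responsibility of component k is P(Z=k) f_k(x) divided by Σ_j P(Z=j) f_j(x).
Evaluate each component's likelihood at the observed value:
  p_1 = 0.23
  p_2 = 0.29
Weight by the priors:
  P(Z=1)·p_1 = 0.63 × 0.23 = 0.1449
  P(Z=2)·p_2 = 0.37 × 0.29 = 0.1073
Normaliser: 0.1449 + 0.1073 = 0.2522
Responsibility of Component 1: 0.1449 / 0.2522 ≈ 0.5745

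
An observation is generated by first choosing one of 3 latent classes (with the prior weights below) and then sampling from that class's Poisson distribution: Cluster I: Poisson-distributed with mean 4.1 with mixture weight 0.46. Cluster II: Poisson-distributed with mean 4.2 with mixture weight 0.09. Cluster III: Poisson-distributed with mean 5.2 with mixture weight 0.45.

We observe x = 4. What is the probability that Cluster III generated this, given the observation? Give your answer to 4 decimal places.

Posterior ∝ prior × likelihood, so P(k | x) ∝ π_k f_k(x); normalise over all components.
Component likelihoods at x = 4:
  p_I = 0.195127
  p_II = 0.194424
  p_III = 0.168063
Multiply by the mixture weights:
  π_I·p_I = 0.46 × 0.195127 = 0.0897583
  π_II·p_II = 0.09 × 0.194424 = 0.0174981
  π_III·p_III = 0.45 × 0.168063 = 0.0756281
Normaliser: 0.0897583 + 0.0174981 + 0.0756281 = 0.182885
P(Cluster III | data) = 0.0756281 / 0.182885 ≈ 0.4135

0.4135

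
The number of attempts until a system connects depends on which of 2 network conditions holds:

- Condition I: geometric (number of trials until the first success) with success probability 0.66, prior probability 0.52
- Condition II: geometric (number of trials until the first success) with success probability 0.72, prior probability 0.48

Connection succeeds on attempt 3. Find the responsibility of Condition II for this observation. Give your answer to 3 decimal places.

Apply Bayes' rule: the posterior for each component is proportional to its prior times its likelihood at x.
Evaluate each component's likelihood at the observed value:
  L_I = 0.66·(1−0.66)^2 = 0.66·0.1156 = 0.076296
  L_II = 0.72·(1−0.72)^2 = 0.72·0.0784 = 0.056448
Multiply by the mixture weights:
  P(Z=I)·L_I = 0.52 × 0.076296 = 0.0396739
  P(Z=II)·L_II = 0.48 × 0.056448 = 0.027095
Sum: 0.0396739 + 0.027095 = 0.066769
P(Condition II | the observation) = 0.027095 / 0.066769 ≈ 0.406

0.406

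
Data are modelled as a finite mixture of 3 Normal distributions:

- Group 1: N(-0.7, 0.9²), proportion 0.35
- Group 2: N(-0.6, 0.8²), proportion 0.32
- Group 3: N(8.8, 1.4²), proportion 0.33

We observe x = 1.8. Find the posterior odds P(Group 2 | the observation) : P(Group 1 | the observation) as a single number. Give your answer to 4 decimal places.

Posterior odds = (π_i f_i(x)) / (π_j f_j(x)); the normalising sum cancels.
Normal densities:
  p_1 = 0.00935726
  p_2 = 0.00553981
  p_3 = 1.06194e-06
0.00177274 / 0.00327504 ≈ 0.5413

0.5413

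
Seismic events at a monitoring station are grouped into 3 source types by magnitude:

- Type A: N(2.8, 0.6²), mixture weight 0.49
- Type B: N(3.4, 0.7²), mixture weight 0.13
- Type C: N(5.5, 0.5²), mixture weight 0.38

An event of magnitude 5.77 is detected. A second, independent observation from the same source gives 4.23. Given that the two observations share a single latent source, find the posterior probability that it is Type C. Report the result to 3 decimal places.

P(component k | x) = P(Z=k)·f_k(x) / marginal(x), where marginal(x) = Σ_j P(Z=j)·f_j(x).
Since both observations come from the same component, the likelihood for component k is f_k(x₁)·f_k(x₂).
  L_A = [(1/(0.6·√(2π)))·exp(−(5.77−2.8)²/(2·0.6²)) = 0.664904·exp(-12.25125) = 3.17767e-06] × [0.0388421] = 1.23427e-07
  L_B = [(1/(0.7·√(2π)))·exp(−(5.77−3.4)²/(2·0.7²)) = 0.569918·exp(-5.73153) = 0.00184774] × [0.282176] = 0.000521388
  L_C = [(1/(0.5·√(2π)))·exp(−(5.77−5.5)²/(2·0.5²)) = 0.797885·exp(-0.14580) = 0.689636] × [0.0316952] = 0.0218581
Multiply by the mixture weights:
  P(Z=A)·L_A = 0.49 × 1.23427e-07 = 6.04793e-08
  P(Z=B)·L_B = 0.13 × 0.000521388 = 6.77804e-05
  P(Z=C)·L_C = 0.38 × 0.0218581 = 0.00830609
Sum: 6.04793e-08 + 6.77804e-05 + 0.00830609 = 0.00837393
P(Type C | data) ≈ 0.992

0.992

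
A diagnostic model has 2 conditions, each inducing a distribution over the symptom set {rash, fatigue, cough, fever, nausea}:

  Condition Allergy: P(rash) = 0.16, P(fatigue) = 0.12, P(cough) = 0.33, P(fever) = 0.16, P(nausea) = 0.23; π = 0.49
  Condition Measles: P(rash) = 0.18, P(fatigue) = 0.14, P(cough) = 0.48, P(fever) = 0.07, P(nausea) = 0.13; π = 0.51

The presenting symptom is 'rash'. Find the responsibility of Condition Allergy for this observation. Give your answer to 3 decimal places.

P(component k | x) = P(Z=k)·f_k(x) / marginal(x), where marginal(x) = Σ_j P(Z=j)·f_j(x).
Categorical probabilities:
  L_Allergy = 0.16
  L_Measles = 0.18
Weight by the priors:
  P(Z=Allergy)·L_Allergy = 0.49 × 0.16 = 0.0784
  P(Z=Measles)·L_Measles = 0.51 × 0.18 = 0.0918
Denominator: 0.0784 + 0.0918 = 0.1702
So the posterior for Condition Allergy is 0.0784 / 0.1702 ≈ 0.461.

0.461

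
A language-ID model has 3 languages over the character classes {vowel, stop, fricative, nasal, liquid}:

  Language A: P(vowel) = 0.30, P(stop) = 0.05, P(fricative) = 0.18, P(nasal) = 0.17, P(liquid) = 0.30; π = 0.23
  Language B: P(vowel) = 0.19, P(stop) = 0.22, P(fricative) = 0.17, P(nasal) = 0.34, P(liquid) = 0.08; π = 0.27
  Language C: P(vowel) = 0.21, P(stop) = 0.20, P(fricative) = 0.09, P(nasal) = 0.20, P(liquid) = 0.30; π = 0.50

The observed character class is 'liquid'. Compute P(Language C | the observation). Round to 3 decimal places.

0.623

By Bayes' theorem, P(k | x) = π_k f_k(x) / Σ_j π_j f_j(x).
Categorical probabilities:
  L_A = 0.3
  L_B = 0.08
  L_C = 0.3
Unnormalised posteriors:
  π_A·L_A = 0.23 × 0.3 = 0.069
  π_B·L_B = 0.27 × 0.08 = 0.0216
  π_C·L_C = 0.50 × 0.3 = 0.15
Normaliser: 0.069 + 0.0216 + 0.15 = 0.2406
P(Language C | the observation) = 0.15 / 0.2406 ≈ 0.623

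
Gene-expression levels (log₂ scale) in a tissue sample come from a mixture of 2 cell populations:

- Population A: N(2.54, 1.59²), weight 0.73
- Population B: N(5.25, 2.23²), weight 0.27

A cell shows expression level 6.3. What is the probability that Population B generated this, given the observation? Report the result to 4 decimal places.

Apply Bayes' rule: the posterior for each component is proportional to its prior times its likelihood at x.
Evaluate each component's likelihood at the observed value:
  p_A = (1/(1.59·√(2π)))·exp(−(6.3−2.54)²/(2·1.59²)) = 0.250907·exp(-2.79609) = 0.0153174
  p_B = (1/(2.23·√(2π)))·exp(−(6.3−5.25)²/(2·2.23²)) = 0.178898·exp(-0.11085) = 0.160127
Prior × likelihood for each component:
  π_A·p_A = 0.73 × 0.0153174 = 0.0111817
  π_B·p_B = 0.27 × 0.160127 = 0.0432342
Sum: 0.0111817 + 0.0432342 = 0.0544159
P(Population B | x) = 0.0432342 / 0.0544159 ≈ 0.7945

0.7945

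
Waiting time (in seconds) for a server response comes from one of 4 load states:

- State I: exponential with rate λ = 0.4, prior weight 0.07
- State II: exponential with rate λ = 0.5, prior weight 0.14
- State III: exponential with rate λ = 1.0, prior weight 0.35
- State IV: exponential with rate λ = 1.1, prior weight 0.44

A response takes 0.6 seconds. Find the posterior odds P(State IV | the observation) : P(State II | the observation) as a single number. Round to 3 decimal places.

4.824

The posterior odds equal the prior odds times the likelihood ratio: (π_i/π_j)·(f_i(x)/f_j(x)).
Exponential densities:
  p_I = 0.4·e^(−0.4·0.6) = 0.4·e^(−0.2400) = 0.314651
  p_II = 0.5·e^(−0.5·0.6) = 0.5·e^(−0.3000) = 0.370409
  p_III = 1.0·e^(−1.0·0.6) = 1.0·e^(−0.6000) = 0.548812
  p_IV = 1.1·e^(−1.1·0.6) = 1.1·e^(−0.6600) = 0.568536
Odds = (0.44/0.14) × (0.568536/0.370409) = 3.14286 × 1.53489 ≈ 4.824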